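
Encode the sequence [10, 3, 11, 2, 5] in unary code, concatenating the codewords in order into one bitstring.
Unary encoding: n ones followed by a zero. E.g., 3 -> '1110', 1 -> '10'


Encode each number as n ones followed by a terminating 0:
  10 -> 11111111110 (11 bits)
  3 -> 1110 (4 bits)
  11 -> 111111111110 (12 bits)
  2 -> 110 (3 bits)
  5 -> 111110 (6 bits)
Total length = 11 + 4 + 12 + 3 + 6 = 36 bits.

Unary([10, 3, 11, 2, 5]) = 111111111101110111111111110110111110 (36 bits)


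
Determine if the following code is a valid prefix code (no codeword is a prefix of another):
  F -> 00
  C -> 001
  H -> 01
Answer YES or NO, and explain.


Checking each pair (does one codeword prefix another?):
  F='00' vs C='001': prefix -- VIOLATION

NO -- this is NOT a valid prefix code. F (00) is a prefix of C (001).


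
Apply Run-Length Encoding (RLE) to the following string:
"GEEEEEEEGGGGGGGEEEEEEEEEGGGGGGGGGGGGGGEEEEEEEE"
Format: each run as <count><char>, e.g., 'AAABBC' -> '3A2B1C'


Scanning runs left to right:
  i=0: run of 'G' x 1 -> '1G'
  i=1: run of 'E' x 7 -> '7E'
  i=8: run of 'G' x 7 -> '7G'
  i=15: run of 'E' x 9 -> '9E'
  i=24: run of 'G' x 14 -> '14G'
  i=38: run of 'E' x 8 -> '8E'

RLE = 1G7E7G9E14G8E


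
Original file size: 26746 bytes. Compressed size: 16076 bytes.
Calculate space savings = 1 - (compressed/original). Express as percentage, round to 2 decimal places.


ratio = compressed/original = 16076/26746 = 0.601062
savings = 1 - ratio = 1 - 0.601062 = 0.398938
as a percentage: 0.398938 * 100 = 39.89%

Space savings = 1 - 16076/26746 = 39.89%


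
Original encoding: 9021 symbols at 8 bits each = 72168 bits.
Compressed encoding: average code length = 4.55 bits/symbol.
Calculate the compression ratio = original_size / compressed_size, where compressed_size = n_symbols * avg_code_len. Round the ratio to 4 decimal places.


original_size = n_symbols * orig_bits = 9021 * 8 = 72168 bits
compressed_size = n_symbols * avg_code_len = 9021 * 4.55 = 41045.55 bits
ratio = original_size / compressed_size = 72168 / 41045.55 = 1.7582

Compression ratio = 1.7582


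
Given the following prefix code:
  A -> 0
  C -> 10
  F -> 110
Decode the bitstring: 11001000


Decoding step by step:
Bits 110 -> F
Bits 0 -> A
Bits 10 -> C
Bits 0 -> A
Bits 0 -> A


Decoded message: FACAA


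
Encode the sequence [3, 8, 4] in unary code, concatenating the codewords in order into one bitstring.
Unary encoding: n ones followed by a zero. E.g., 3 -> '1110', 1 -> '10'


Encode each number as n ones followed by a terminating 0:
  3 -> 1110 (4 bits)
  8 -> 111111110 (9 bits)
  4 -> 11110 (5 bits)
Total length = 4 + 9 + 5 = 18 bits.

Unary([3, 8, 4]) = 111011111111011110 (18 bits)


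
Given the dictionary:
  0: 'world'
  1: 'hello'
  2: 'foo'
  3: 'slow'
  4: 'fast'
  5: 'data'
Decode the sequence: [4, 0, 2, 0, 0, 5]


Look up each index in the dictionary:
  4 -> 'fast'
  0 -> 'world'
  2 -> 'foo'
  0 -> 'world'
  0 -> 'world'
  5 -> 'data'

Decoded: "fast world foo world world data"


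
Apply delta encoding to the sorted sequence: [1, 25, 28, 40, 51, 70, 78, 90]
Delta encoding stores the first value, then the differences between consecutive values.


First value: 1
Deltas:
  25 - 1 = 24
  28 - 25 = 3
  40 - 28 = 12
  51 - 40 = 11
  70 - 51 = 19
  78 - 70 = 8
  90 - 78 = 12


Delta encoded: [1, 24, 3, 12, 11, 19, 8, 12]


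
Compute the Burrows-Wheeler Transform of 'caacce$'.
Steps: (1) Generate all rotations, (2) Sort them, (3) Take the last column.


Rotations (sorted):
  0: $caacce -> last char: e
  1: aacce$c -> last char: c
  2: acce$ca -> last char: a
  3: caacce$ -> last char: $
  4: cce$caa -> last char: a
  5: ce$caac -> last char: c
  6: e$caacc -> last char: c


BWT = eca$acc


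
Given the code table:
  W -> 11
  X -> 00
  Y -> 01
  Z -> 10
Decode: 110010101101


Decoding:
11 -> W
00 -> X
10 -> Z
10 -> Z
11 -> W
01 -> Y


Result: WXZZWY


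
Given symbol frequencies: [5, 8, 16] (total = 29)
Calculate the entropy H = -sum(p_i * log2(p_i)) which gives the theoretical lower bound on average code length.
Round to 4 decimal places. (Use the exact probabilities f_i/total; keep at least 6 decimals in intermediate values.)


Per-symbol terms -p_i * log2(p_i) with p_i = f_i/29:
  p = 5/29 = 0.172414: log2(p) = -2.536053, -p*log2(p) = 0.437251
  p = 8/29 = 0.275862: log2(p) = -1.857981, -p*log2(p) = 0.512546
  p = 16/29 = 0.551724: log2(p) = -0.857981, -p*log2(p) = 0.473369
H = 0.437251 + 0.512546 + 0.473369 = 1.423166

H = 1.4232 bits/symbol


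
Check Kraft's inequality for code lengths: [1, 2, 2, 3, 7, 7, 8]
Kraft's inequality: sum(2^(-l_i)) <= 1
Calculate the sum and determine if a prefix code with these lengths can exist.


Sum = 2^(-1) + 2^(-2) + 2^(-2) + 2^(-3) + 2^(-7) + 2^(-7) + 2^(-8)
    = 0.5 + 0.25 + 0.25 + 0.125 + 0.0078125 + 0.0078125 + 0.00390625
    = 293/256 = 1.14453125
Since 1.14453125 > 1, Kraft's inequality is NOT satisfied.
A prefix code with these lengths CANNOT exist.

Kraft sum = 1.14453125. Not satisfied.


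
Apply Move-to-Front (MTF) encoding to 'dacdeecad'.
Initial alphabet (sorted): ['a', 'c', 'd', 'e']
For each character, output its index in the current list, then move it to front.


MTF encoding:
'd': index 2 in ['a', 'c', 'd', 'e'] -> ['d', 'a', 'c', 'e']
'a': index 1 in ['d', 'a', 'c', 'e'] -> ['a', 'd', 'c', 'e']
'c': index 2 in ['a', 'd', 'c', 'e'] -> ['c', 'a', 'd', 'e']
'd': index 2 in ['c', 'a', 'd', 'e'] -> ['d', 'c', 'a', 'e']
'e': index 3 in ['d', 'c', 'a', 'e'] -> ['e', 'd', 'c', 'a']
'e': index 0 in ['e', 'd', 'c', 'a'] -> ['e', 'd', 'c', 'a']
'c': index 2 in ['e', 'd', 'c', 'a'] -> ['c', 'e', 'd', 'a']
'a': index 3 in ['c', 'e', 'd', 'a'] -> ['a', 'c', 'e', 'd']
'd': index 3 in ['a', 'c', 'e', 'd'] -> ['d', 'a', 'c', 'e']


Output: [2, 1, 2, 2, 3, 0, 2, 3, 3]


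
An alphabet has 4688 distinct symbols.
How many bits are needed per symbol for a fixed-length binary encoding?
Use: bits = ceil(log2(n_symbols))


log2(4688) = 12.1948
Bracket: 2^12 = 4096 < 4688 <= 2^13 = 8192
So ceil(log2(4688)) = 13

bits = ceil(log2(4688)) = ceil(12.1948) = 13 bits


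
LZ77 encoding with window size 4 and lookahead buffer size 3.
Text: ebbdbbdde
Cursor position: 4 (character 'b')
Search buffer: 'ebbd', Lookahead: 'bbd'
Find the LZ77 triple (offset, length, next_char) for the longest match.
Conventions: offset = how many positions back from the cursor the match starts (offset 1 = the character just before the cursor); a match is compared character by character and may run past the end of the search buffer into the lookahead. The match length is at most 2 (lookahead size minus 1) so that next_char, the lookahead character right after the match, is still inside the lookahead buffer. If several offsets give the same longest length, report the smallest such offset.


Try each offset into the search buffer:
  offset=1 (pos 3, char 'd'): match length 0
  offset=2 (pos 2, char 'b'): match length 1
  offset=3 (pos 1, char 'b'): match length 2
  offset=4 (pos 0, char 'e'): match length 0
Longest match has length 2 at offset 3.
next_char = character at position 4 + 2 = 6 -> 'd'

Best match: offset=3, length=2 (matching 'bb' starting at position 1)
LZ77 triple: (3, 2, 'd')


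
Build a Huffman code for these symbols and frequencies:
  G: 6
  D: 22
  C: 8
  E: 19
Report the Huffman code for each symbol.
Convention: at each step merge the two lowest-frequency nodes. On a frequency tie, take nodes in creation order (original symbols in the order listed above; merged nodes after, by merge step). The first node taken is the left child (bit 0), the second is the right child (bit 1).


Huffman tree construction:
Step 1: Merge G(6) + C(8) = 14
Step 2: Merge (G+C)(14) + E(19) = 33
Step 3: Merge D(22) + ((G+C)+E)(33) = 55
Read each symbol's code off the tree from the root (left child = 0, right child = 1).

Codes:
  G: 100 (length 3)
  D: 0 (length 1)
  C: 101 (length 3)
  E: 11 (length 2)
Average code length: 102/55 = 1.8545 bits/symbol


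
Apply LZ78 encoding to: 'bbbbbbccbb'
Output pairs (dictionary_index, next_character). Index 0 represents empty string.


LZ78 encoding steps:
Dictionary: {0: ''}
Step 1: w='' (idx 0), next='b' -> output (0, 'b'), add 'b' as idx 1
Step 2: w='b' (idx 1), next='b' -> output (1, 'b'), add 'bb' as idx 2
Step 3: w='bb' (idx 2), next='b' -> output (2, 'b'), add 'bbb' as idx 3
Step 4: w='' (idx 0), next='c' -> output (0, 'c'), add 'c' as idx 4
Step 5: w='c' (idx 4), next='b' -> output (4, 'b'), add 'cb' as idx 5
Step 6: w='b' (idx 1), end of input -> output (1, '')


Encoded: [(0, 'b'), (1, 'b'), (2, 'b'), (0, 'c'), (4, 'b'), (1, '')]


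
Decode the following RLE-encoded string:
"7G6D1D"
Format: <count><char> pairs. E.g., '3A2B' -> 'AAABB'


Expanding each <count><char> pair:
  7G -> 'GGGGGGG'
  6D -> 'DDDDDD'
  1D -> 'D'

Decoded = GGGGGGGDDDDDDD


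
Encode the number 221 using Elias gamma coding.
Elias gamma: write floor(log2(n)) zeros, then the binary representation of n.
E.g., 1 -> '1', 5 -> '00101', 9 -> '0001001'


num_bits = floor(log2(221)) + 1 = 8
leading_zeros = num_bits - 1 = 7
binary(221) = 11011101

Elias gamma(221) = '0000000' + '11011101' = 000000011011101 (15 bits)


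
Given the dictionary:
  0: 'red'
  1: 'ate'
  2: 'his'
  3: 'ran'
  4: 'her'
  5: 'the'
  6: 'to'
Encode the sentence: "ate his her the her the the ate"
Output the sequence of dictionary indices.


Look up each word in the dictionary:
  'ate' -> 1
  'his' -> 2
  'her' -> 4
  'the' -> 5
  'her' -> 4
  'the' -> 5
  'the' -> 5
  'ate' -> 1

Encoded: [1, 2, 4, 5, 4, 5, 5, 1]


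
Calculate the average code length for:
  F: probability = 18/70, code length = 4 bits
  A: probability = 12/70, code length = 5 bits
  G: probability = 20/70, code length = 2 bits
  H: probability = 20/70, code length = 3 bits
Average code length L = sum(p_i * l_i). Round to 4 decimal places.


Weighted contributions p_i * l_i:
  F: (18/70) * 4 = 72/70
  A: (12/70) * 5 = 60/70
  G: (20/70) * 2 = 40/70
  H: (20/70) * 3 = 60/70
Sum = (72 + 60 + 40 + 60)/70 = 232/70

L = 232/70 = 3.3143 bits/symbol


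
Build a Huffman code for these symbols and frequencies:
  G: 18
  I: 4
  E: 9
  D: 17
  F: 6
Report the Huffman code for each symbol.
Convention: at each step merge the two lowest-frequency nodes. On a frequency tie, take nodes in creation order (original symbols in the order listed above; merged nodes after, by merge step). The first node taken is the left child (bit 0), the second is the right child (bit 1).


Huffman tree construction:
Step 1: Merge I(4) + F(6) = 10
Step 2: Merge E(9) + (I+F)(10) = 19
Step 3: Merge D(17) + G(18) = 35
Step 4: Merge (E+(I+F))(19) + (D+G)(35) = 54
Read each symbol's code off the tree from the root (left child = 0, right child = 1).

Codes:
  G: 11 (length 2)
  I: 010 (length 3)
  E: 00 (length 2)
  D: 10 (length 2)
  F: 011 (length 3)
Average code length: 118/54 = 2.1852 bits/symbol


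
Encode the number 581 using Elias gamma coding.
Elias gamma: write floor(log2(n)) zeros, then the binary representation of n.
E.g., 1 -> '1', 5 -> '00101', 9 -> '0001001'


num_bits = floor(log2(581)) + 1 = 10
leading_zeros = num_bits - 1 = 9
binary(581) = 1001000101

Elias gamma(581) = '000000000' + '1001000101' = 0000000001001000101 (19 bits)


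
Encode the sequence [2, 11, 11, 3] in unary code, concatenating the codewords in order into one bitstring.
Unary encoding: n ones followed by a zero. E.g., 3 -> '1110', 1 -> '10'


Encode each number as n ones followed by a terminating 0:
  2 -> 110 (3 bits)
  11 -> 111111111110 (12 bits)
  11 -> 111111111110 (12 bits)
  3 -> 1110 (4 bits)
Total length = 3 + 12 + 12 + 4 = 31 bits.

Unary([2, 11, 11, 3]) = 1101111111111101111111111101110 (31 bits)


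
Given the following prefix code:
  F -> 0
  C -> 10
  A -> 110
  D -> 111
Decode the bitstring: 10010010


Decoding step by step:
Bits 10 -> C
Bits 0 -> F
Bits 10 -> C
Bits 0 -> F
Bits 10 -> C


Decoded message: CFCFC


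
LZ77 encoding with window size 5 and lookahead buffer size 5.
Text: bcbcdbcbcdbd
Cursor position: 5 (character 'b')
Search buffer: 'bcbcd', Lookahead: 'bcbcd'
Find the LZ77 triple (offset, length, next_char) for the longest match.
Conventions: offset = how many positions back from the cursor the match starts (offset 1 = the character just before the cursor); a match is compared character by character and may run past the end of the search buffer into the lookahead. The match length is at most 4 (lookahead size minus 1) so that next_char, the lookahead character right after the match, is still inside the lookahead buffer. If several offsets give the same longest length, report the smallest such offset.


Try each offset into the search buffer:
  offset=1 (pos 4, char 'd'): match length 0
  offset=2 (pos 3, char 'c'): match length 0
  offset=3 (pos 2, char 'b'): match length 2
  offset=4 (pos 1, char 'c'): match length 0
  offset=5 (pos 0, char 'b'): match length 4
Longest match has length 4 at offset 5.
next_char = character at position 5 + 4 = 9 -> 'd'

Best match: offset=5, length=4 (matching 'bcbc' starting at position 0)
LZ77 triple: (5, 4, 'd')


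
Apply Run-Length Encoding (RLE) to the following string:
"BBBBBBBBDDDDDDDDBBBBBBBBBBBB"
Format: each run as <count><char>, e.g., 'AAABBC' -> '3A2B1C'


Scanning runs left to right:
  i=0: run of 'B' x 8 -> '8B'
  i=8: run of 'D' x 8 -> '8D'
  i=16: run of 'B' x 12 -> '12B'

RLE = 8B8D12B


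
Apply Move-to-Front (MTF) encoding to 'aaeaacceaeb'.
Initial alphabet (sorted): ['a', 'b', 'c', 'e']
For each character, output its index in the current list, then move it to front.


MTF encoding:
'a': index 0 in ['a', 'b', 'c', 'e'] -> ['a', 'b', 'c', 'e']
'a': index 0 in ['a', 'b', 'c', 'e'] -> ['a', 'b', 'c', 'e']
'e': index 3 in ['a', 'b', 'c', 'e'] -> ['e', 'a', 'b', 'c']
'a': index 1 in ['e', 'a', 'b', 'c'] -> ['a', 'e', 'b', 'c']
'a': index 0 in ['a', 'e', 'b', 'c'] -> ['a', 'e', 'b', 'c']
'c': index 3 in ['a', 'e', 'b', 'c'] -> ['c', 'a', 'e', 'b']
'c': index 0 in ['c', 'a', 'e', 'b'] -> ['c', 'a', 'e', 'b']
'e': index 2 in ['c', 'a', 'e', 'b'] -> ['e', 'c', 'a', 'b']
'a': index 2 in ['e', 'c', 'a', 'b'] -> ['a', 'e', 'c', 'b']
'e': index 1 in ['a', 'e', 'c', 'b'] -> ['e', 'a', 'c', 'b']
'b': index 3 in ['e', 'a', 'c', 'b'] -> ['b', 'e', 'a', 'c']


Output: [0, 0, 3, 1, 0, 3, 0, 2, 2, 1, 3]


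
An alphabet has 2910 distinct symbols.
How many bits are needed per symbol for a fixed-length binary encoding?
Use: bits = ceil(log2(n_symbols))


log2(2910) = 11.5068
Bracket: 2^11 = 2048 < 2910 <= 2^12 = 4096
So ceil(log2(2910)) = 12

bits = ceil(log2(2910)) = ceil(11.5068) = 12 bits


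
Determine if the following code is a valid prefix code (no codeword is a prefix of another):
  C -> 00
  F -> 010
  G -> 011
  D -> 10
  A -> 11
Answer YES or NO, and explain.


Checking each pair (does one codeword prefix another?):
  C='00' vs F='010': no prefix
  C='00' vs G='011': no prefix
  C='00' vs D='10': no prefix
  C='00' vs A='11': no prefix
  F='010' vs C='00': no prefix
  F='010' vs G='011': no prefix
  F='010' vs D='10': no prefix
  F='010' vs A='11': no prefix
  G='011' vs C='00': no prefix
  G='011' vs F='010': no prefix
  G='011' vs D='10': no prefix
  G='011' vs A='11': no prefix
  D='10' vs C='00': no prefix
  D='10' vs F='010': no prefix
  D='10' vs G='011': no prefix
  D='10' vs A='11': no prefix
  A='11' vs C='00': no prefix
  A='11' vs F='010': no prefix
  A='11' vs G='011': no prefix
  A='11' vs D='10': no prefix
No violation found over all pairs.

YES -- this is a valid prefix code. No codeword is a prefix of any other codeword.


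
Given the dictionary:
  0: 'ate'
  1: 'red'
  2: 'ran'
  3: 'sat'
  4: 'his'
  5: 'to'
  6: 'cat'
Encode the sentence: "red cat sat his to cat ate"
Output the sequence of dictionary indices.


Look up each word in the dictionary:
  'red' -> 1
  'cat' -> 6
  'sat' -> 3
  'his' -> 4
  'to' -> 5
  'cat' -> 6
  'ate' -> 0

Encoded: [1, 6, 3, 4, 5, 6, 0]


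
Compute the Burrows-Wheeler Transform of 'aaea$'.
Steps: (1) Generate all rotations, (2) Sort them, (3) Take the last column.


Rotations (sorted):
  0: $aaea -> last char: a
  1: a$aae -> last char: e
  2: aaea$ -> last char: $
  3: aea$a -> last char: a
  4: ea$aa -> last char: a


BWT = ae$aa


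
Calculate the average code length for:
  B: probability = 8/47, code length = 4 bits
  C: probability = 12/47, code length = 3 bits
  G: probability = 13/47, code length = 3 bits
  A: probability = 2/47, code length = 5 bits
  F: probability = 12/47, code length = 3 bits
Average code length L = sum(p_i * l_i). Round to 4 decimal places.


Weighted contributions p_i * l_i:
  B: (8/47) * 4 = 32/47
  C: (12/47) * 3 = 36/47
  G: (13/47) * 3 = 39/47
  A: (2/47) * 5 = 10/47
  F: (12/47) * 3 = 36/47
Sum = (32 + 36 + 39 + 10 + 36)/47 = 153/47

L = 153/47 = 3.2553 bits/symbol


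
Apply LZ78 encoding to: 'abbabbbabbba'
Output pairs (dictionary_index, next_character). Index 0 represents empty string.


LZ78 encoding steps:
Dictionary: {0: ''}
Step 1: w='' (idx 0), next='a' -> output (0, 'a'), add 'a' as idx 1
Step 2: w='' (idx 0), next='b' -> output (0, 'b'), add 'b' as idx 2
Step 3: w='b' (idx 2), next='a' -> output (2, 'a'), add 'ba' as idx 3
Step 4: w='b' (idx 2), next='b' -> output (2, 'b'), add 'bb' as idx 4
Step 5: w='ba' (idx 3), next='b' -> output (3, 'b'), add 'bab' as idx 5
Step 6: w='bb' (idx 4), next='a' -> output (4, 'a'), add 'bba' as idx 6


Encoded: [(0, 'a'), (0, 'b'), (2, 'a'), (2, 'b'), (3, 'b'), (4, 'a')]


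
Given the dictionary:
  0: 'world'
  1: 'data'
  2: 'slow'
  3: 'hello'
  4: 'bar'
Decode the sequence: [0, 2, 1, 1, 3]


Look up each index in the dictionary:
  0 -> 'world'
  2 -> 'slow'
  1 -> 'data'
  1 -> 'data'
  3 -> 'hello'

Decoded: "world slow data data hello"


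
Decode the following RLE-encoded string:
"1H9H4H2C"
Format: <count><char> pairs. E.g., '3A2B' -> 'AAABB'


Expanding each <count><char> pair:
  1H -> 'H'
  9H -> 'HHHHHHHHH'
  4H -> 'HHHH'
  2C -> 'CC'

Decoded = HHHHHHHHHHHHHHCC


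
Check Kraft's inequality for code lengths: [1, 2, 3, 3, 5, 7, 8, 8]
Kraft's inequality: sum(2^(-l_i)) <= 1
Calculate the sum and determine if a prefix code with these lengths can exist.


Sum = 2^(-1) + 2^(-2) + 2^(-3) + 2^(-3) + 2^(-5) + 2^(-7) + 2^(-8) + 2^(-8)
    = 0.5 + 0.25 + 0.125 + 0.125 + 0.03125 + 0.0078125 + 0.00390625 + 0.00390625
    = 268/256 = 1.046875
Since 1.046875 > 1, Kraft's inequality is NOT satisfied.
A prefix code with these lengths CANNOT exist.

Kraft sum = 1.046875. Not satisfied.


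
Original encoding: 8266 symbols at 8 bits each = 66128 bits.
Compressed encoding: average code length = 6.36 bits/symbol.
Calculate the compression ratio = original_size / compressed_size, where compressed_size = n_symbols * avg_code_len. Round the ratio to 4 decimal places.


original_size = n_symbols * orig_bits = 8266 * 8 = 66128 bits
compressed_size = n_symbols * avg_code_len = 8266 * 6.36 = 52571.76 bits
ratio = original_size / compressed_size = 66128 / 52571.76 = 1.2579

Compression ratio = 1.2579


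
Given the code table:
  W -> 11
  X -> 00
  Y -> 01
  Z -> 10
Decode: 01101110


Decoding:
01 -> Y
10 -> Z
11 -> W
10 -> Z


Result: YZWZ


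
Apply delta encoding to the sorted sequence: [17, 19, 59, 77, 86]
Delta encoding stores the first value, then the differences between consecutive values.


First value: 17
Deltas:
  19 - 17 = 2
  59 - 19 = 40
  77 - 59 = 18
  86 - 77 = 9


Delta encoded: [17, 2, 40, 18, 9]


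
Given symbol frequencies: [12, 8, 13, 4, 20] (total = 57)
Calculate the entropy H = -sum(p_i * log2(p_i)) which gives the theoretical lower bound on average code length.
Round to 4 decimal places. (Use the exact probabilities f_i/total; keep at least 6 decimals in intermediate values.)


Per-symbol terms -p_i * log2(p_i) with p_i = f_i/57:
  p = 12/57 = 0.210526: log2(p) = -2.247928, -p*log2(p) = 0.473248
  p = 8/57 = 0.140351: log2(p) = -2.832890, -p*log2(p) = 0.397599
  p = 13/57 = 0.228070: log2(p) = -2.132450, -p*log2(p) = 0.486348
  p = 4/57 = 0.070175: log2(p) = -3.832890, -p*log2(p) = 0.268975
  p = 20/57 = 0.350877: log2(p) = -1.510962, -p*log2(p) = 0.530162
H = 0.473248 + 0.397599 + 0.486348 + 0.268975 + 0.530162 = 2.156332

H = 2.1563 bits/symbol


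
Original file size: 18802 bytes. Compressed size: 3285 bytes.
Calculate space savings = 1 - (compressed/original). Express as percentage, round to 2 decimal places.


ratio = compressed/original = 3285/18802 = 0.174715
savings = 1 - ratio = 1 - 0.174715 = 0.825285
as a percentage: 0.825285 * 100 = 82.53%

Space savings = 1 - 3285/18802 = 82.53%


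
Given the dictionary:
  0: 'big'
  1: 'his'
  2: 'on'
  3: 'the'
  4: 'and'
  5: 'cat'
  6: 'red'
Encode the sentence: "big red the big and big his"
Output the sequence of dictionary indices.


Look up each word in the dictionary:
  'big' -> 0
  'red' -> 6
  'the' -> 3
  'big' -> 0
  'and' -> 4
  'big' -> 0
  'his' -> 1

Encoded: [0, 6, 3, 0, 4, 0, 1]


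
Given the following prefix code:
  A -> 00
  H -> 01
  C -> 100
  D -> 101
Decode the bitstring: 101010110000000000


Decoding step by step:
Bits 101 -> D
Bits 01 -> H
Bits 01 -> H
Bits 100 -> C
Bits 00 -> A
Bits 00 -> A
Bits 00 -> A
Bits 00 -> A


Decoded message: DHHCAAAA


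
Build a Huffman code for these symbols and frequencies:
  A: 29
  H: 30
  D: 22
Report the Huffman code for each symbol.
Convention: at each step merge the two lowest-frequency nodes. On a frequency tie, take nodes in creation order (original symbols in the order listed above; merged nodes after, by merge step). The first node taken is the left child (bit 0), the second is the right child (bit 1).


Huffman tree construction:
Step 1: Merge D(22) + A(29) = 51
Step 2: Merge H(30) + (D+A)(51) = 81
Read each symbol's code off the tree from the root (left child = 0, right child = 1).

Codes:
  A: 11 (length 2)
  H: 0 (length 1)
  D: 10 (length 2)
Average code length: 132/81 = 1.6296 bits/symbol


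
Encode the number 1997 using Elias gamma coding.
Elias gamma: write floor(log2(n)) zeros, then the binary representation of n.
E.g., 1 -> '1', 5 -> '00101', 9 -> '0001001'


num_bits = floor(log2(1997)) + 1 = 11
leading_zeros = num_bits - 1 = 10
binary(1997) = 11111001101

Elias gamma(1997) = '0000000000' + '11111001101' = 000000000011111001101 (21 bits)


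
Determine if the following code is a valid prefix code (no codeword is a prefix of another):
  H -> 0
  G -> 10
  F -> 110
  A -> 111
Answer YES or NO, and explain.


Checking each pair (does one codeword prefix another?):
  H='0' vs G='10': no prefix
  H='0' vs F='110': no prefix
  H='0' vs A='111': no prefix
  G='10' vs H='0': no prefix
  G='10' vs F='110': no prefix
  G='10' vs A='111': no prefix
  F='110' vs H='0': no prefix
  F='110' vs G='10': no prefix
  F='110' vs A='111': no prefix
  A='111' vs H='0': no prefix
  A='111' vs G='10': no prefix
  A='111' vs F='110': no prefix
No violation found over all pairs.

YES -- this is a valid prefix code. No codeword is a prefix of any other codeword.


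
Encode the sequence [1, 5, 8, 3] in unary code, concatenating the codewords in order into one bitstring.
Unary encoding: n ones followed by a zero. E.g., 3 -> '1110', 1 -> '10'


Encode each number as n ones followed by a terminating 0:
  1 -> 10 (2 bits)
  5 -> 111110 (6 bits)
  8 -> 111111110 (9 bits)
  3 -> 1110 (4 bits)
Total length = 2 + 6 + 9 + 4 = 21 bits.

Unary([1, 5, 8, 3]) = 101111101111111101110 (21 bits)


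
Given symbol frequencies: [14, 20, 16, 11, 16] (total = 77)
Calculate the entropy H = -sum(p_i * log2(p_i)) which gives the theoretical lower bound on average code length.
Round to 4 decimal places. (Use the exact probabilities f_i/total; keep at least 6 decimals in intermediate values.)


Per-symbol terms -p_i * log2(p_i) with p_i = f_i/77:
  p = 14/77 = 0.181818: log2(p) = -2.459432, -p*log2(p) = 0.447169
  p = 20/77 = 0.259740: log2(p) = -1.944858, -p*log2(p) = 0.505158
  p = 16/77 = 0.207792: log2(p) = -2.266787, -p*log2(p) = 0.471021
  p = 11/77 = 0.142857: log2(p) = -2.807355, -p*log2(p) = 0.401051
  p = 16/77 = 0.207792: log2(p) = -2.266787, -p*log2(p) = 0.471021
H = 0.447169 + 0.505158 + 0.471021 + 0.401051 + 0.471021 = 2.295420

H = 2.2954 bits/symbol


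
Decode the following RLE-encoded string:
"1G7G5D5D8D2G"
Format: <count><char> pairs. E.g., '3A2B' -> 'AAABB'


Expanding each <count><char> pair:
  1G -> 'G'
  7G -> 'GGGGGGG'
  5D -> 'DDDDD'
  5D -> 'DDDDD'
  8D -> 'DDDDDDDD'
  2G -> 'GG'

Decoded = GGGGGGGGDDDDDDDDDDDDDDDDDDGG


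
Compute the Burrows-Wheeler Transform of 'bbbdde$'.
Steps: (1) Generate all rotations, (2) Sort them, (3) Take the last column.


Rotations (sorted):
  0: $bbbdde -> last char: e
  1: bbbdde$ -> last char: $
  2: bbdde$b -> last char: b
  3: bdde$bb -> last char: b
  4: dde$bbb -> last char: b
  5: de$bbbd -> last char: d
  6: e$bbbdd -> last char: d


BWT = e$bbbdd


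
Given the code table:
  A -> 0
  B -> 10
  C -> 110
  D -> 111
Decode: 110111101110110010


Decoding:
110 -> C
111 -> D
10 -> B
111 -> D
0 -> A
110 -> C
0 -> A
10 -> B


Result: CDBDACAB


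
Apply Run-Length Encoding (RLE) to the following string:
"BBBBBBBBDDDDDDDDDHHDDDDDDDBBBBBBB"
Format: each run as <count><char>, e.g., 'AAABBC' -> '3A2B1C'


Scanning runs left to right:
  i=0: run of 'B' x 8 -> '8B'
  i=8: run of 'D' x 9 -> '9D'
  i=17: run of 'H' x 2 -> '2H'
  i=19: run of 'D' x 7 -> '7D'
  i=26: run of 'B' x 7 -> '7B'

RLE = 8B9D2H7D7B


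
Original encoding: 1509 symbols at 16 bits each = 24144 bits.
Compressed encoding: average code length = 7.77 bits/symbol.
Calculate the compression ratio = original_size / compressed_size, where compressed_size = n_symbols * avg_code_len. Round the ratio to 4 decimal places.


original_size = n_symbols * orig_bits = 1509 * 16 = 24144 bits
compressed_size = n_symbols * avg_code_len = 1509 * 7.77 = 11724.93 bits
ratio = original_size / compressed_size = 24144 / 11724.93 = 2.0592

Compression ratio = 2.0592


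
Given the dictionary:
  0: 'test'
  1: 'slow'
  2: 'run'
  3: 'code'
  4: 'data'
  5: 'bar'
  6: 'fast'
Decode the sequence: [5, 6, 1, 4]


Look up each index in the dictionary:
  5 -> 'bar'
  6 -> 'fast'
  1 -> 'slow'
  4 -> 'data'

Decoded: "bar fast slow data"


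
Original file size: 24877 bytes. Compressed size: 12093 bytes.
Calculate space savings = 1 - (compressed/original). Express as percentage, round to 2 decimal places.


ratio = compressed/original = 12093/24877 = 0.486112
savings = 1 - ratio = 1 - 0.486112 = 0.513888
as a percentage: 0.513888 * 100 = 51.39%

Space savings = 1 - 12093/24877 = 51.39%


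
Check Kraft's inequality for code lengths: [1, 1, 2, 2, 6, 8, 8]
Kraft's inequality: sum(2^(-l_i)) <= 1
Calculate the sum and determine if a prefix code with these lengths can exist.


Sum = 2^(-1) + 2^(-1) + 2^(-2) + 2^(-2) + 2^(-6) + 2^(-8) + 2^(-8)
    = 0.5 + 0.5 + 0.25 + 0.25 + 0.015625 + 0.00390625 + 0.00390625
    = 390/256 = 1.5234375
Since 1.5234375 > 1, Kraft's inequality is NOT satisfied.
A prefix code with these lengths CANNOT exist.

Kraft sum = 1.5234375. Not satisfied.


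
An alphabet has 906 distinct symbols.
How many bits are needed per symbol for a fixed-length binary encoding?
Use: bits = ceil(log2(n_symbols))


log2(906) = 9.8234
Bracket: 2^9 = 512 < 906 <= 2^10 = 1024
So ceil(log2(906)) = 10

bits = ceil(log2(906)) = ceil(9.8234) = 10 bits


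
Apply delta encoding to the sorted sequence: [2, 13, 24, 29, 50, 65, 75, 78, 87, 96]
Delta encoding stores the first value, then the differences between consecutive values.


First value: 2
Deltas:
  13 - 2 = 11
  24 - 13 = 11
  29 - 24 = 5
  50 - 29 = 21
  65 - 50 = 15
  75 - 65 = 10
  78 - 75 = 3
  87 - 78 = 9
  96 - 87 = 9


Delta encoded: [2, 11, 11, 5, 21, 15, 10, 3, 9, 9]


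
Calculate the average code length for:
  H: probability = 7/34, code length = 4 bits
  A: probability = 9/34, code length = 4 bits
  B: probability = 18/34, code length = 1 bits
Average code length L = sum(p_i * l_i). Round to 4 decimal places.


Weighted contributions p_i * l_i:
  H: (7/34) * 4 = 28/34
  A: (9/34) * 4 = 36/34
  B: (18/34) * 1 = 18/34
Sum = (28 + 36 + 18)/34 = 82/34

L = 82/34 = 2.4118 bits/symbol


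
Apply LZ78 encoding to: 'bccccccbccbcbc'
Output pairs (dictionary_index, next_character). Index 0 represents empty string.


LZ78 encoding steps:
Dictionary: {0: ''}
Step 1: w='' (idx 0), next='b' -> output (0, 'b'), add 'b' as idx 1
Step 2: w='' (idx 0), next='c' -> output (0, 'c'), add 'c' as idx 2
Step 3: w='c' (idx 2), next='c' -> output (2, 'c'), add 'cc' as idx 3
Step 4: w='cc' (idx 3), next='c' -> output (3, 'c'), add 'ccc' as idx 4
Step 5: w='b' (idx 1), next='c' -> output (1, 'c'), add 'bc' as idx 5
Step 6: w='c' (idx 2), next='b' -> output (2, 'b'), add 'cb' as idx 6
Step 7: w='cb' (idx 6), next='c' -> output (6, 'c'), add 'cbc' as idx 7


Encoded: [(0, 'b'), (0, 'c'), (2, 'c'), (3, 'c'), (1, 'c'), (2, 'b'), (6, 'c')]


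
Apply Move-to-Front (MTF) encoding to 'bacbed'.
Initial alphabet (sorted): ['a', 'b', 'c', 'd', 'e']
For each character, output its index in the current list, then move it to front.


MTF encoding:
'b': index 1 in ['a', 'b', 'c', 'd', 'e'] -> ['b', 'a', 'c', 'd', 'e']
'a': index 1 in ['b', 'a', 'c', 'd', 'e'] -> ['a', 'b', 'c', 'd', 'e']
'c': index 2 in ['a', 'b', 'c', 'd', 'e'] -> ['c', 'a', 'b', 'd', 'e']
'b': index 2 in ['c', 'a', 'b', 'd', 'e'] -> ['b', 'c', 'a', 'd', 'e']
'e': index 4 in ['b', 'c', 'a', 'd', 'e'] -> ['e', 'b', 'c', 'a', 'd']
'd': index 4 in ['e', 'b', 'c', 'a', 'd'] -> ['d', 'e', 'b', 'c', 'a']


Output: [1, 1, 2, 2, 4, 4]


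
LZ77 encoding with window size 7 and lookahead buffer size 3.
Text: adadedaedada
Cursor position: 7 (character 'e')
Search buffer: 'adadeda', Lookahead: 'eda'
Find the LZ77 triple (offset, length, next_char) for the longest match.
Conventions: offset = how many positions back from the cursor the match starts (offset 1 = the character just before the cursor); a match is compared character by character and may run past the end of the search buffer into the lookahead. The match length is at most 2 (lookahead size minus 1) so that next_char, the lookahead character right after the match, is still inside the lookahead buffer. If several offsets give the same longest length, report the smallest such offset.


Try each offset into the search buffer:
  offset=1 (pos 6, char 'a'): match length 0
  offset=2 (pos 5, char 'd'): match length 0
  offset=3 (pos 4, char 'e'): match length 2
  offset=4 (pos 3, char 'd'): match length 0
  offset=5 (pos 2, char 'a'): match length 0
  offset=6 (pos 1, char 'd'): match length 0
  offset=7 (pos 0, char 'a'): match length 0
Longest match has length 2 at offset 3.
next_char = character at position 7 + 2 = 9 -> 'a'

Best match: offset=3, length=2 (matching 'ed' starting at position 4)
LZ77 triple: (3, 2, 'a')


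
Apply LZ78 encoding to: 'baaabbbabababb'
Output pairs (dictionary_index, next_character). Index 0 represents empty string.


LZ78 encoding steps:
Dictionary: {0: ''}
Step 1: w='' (idx 0), next='b' -> output (0, 'b'), add 'b' as idx 1
Step 2: w='' (idx 0), next='a' -> output (0, 'a'), add 'a' as idx 2
Step 3: w='a' (idx 2), next='a' -> output (2, 'a'), add 'aa' as idx 3
Step 4: w='b' (idx 1), next='b' -> output (1, 'b'), add 'bb' as idx 4
Step 5: w='b' (idx 1), next='a' -> output (1, 'a'), add 'ba' as idx 5
Step 6: w='ba' (idx 5), next='b' -> output (5, 'b'), add 'bab' as idx 6
Step 7: w='a' (idx 2), next='b' -> output (2, 'b'), add 'ab' as idx 7
Step 8: w='b' (idx 1), end of input -> output (1, '')


Encoded: [(0, 'b'), (0, 'a'), (2, 'a'), (1, 'b'), (1, 'a'), (5, 'b'), (2, 'b'), (1, '')]


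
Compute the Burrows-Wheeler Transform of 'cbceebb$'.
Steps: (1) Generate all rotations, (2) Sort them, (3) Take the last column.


Rotations (sorted):
  0: $cbceebb -> last char: b
  1: b$cbceeb -> last char: b
  2: bb$cbcee -> last char: e
  3: bceebb$c -> last char: c
  4: cbceebb$ -> last char: $
  5: ceebb$cb -> last char: b
  6: ebb$cbce -> last char: e
  7: eebb$cbc -> last char: c


BWT = bbec$bec


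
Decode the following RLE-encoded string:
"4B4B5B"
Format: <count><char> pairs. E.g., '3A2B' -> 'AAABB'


Expanding each <count><char> pair:
  4B -> 'BBBB'
  4B -> 'BBBB'
  5B -> 'BBBBB'

Decoded = BBBBBBBBBBBBB


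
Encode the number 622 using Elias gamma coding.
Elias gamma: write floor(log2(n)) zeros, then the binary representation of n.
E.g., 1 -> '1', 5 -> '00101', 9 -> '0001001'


num_bits = floor(log2(622)) + 1 = 10
leading_zeros = num_bits - 1 = 9
binary(622) = 1001101110

Elias gamma(622) = '000000000' + '1001101110' = 0000000001001101110 (19 bits)


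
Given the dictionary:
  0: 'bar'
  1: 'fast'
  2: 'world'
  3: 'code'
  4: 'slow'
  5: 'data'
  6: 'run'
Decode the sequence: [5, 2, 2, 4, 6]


Look up each index in the dictionary:
  5 -> 'data'
  2 -> 'world'
  2 -> 'world'
  4 -> 'slow'
  6 -> 'run'

Decoded: "data world world slow run"


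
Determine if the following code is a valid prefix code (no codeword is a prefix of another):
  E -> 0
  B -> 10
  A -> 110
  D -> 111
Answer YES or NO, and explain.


Checking each pair (does one codeword prefix another?):
  E='0' vs B='10': no prefix
  E='0' vs A='110': no prefix
  E='0' vs D='111': no prefix
  B='10' vs E='0': no prefix
  B='10' vs A='110': no prefix
  B='10' vs D='111': no prefix
  A='110' vs E='0': no prefix
  A='110' vs B='10': no prefix
  A='110' vs D='111': no prefix
  D='111' vs E='0': no prefix
  D='111' vs B='10': no prefix
  D='111' vs A='110': no prefix
No violation found over all pairs.

YES -- this is a valid prefix code. No codeword is a prefix of any other codeword.


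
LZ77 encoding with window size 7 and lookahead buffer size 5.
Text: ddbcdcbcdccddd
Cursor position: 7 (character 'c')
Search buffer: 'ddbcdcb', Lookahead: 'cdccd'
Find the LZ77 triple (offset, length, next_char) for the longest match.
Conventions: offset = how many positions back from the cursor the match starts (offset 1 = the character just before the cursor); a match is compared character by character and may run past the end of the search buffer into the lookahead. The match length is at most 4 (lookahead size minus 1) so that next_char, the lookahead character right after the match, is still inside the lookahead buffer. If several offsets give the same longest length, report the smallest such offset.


Try each offset into the search buffer:
  offset=1 (pos 6, char 'b'): match length 0
  offset=2 (pos 5, char 'c'): match length 1
  offset=3 (pos 4, char 'd'): match length 0
  offset=4 (pos 3, char 'c'): match length 3
  offset=5 (pos 2, char 'b'): match length 0
  offset=6 (pos 1, char 'd'): match length 0
  offset=7 (pos 0, char 'd'): match length 0
Longest match has length 3 at offset 4.
next_char = character at position 7 + 3 = 10 -> 'c'

Best match: offset=4, length=3 (matching 'cdc' starting at position 3)
LZ77 triple: (4, 3, 'c')


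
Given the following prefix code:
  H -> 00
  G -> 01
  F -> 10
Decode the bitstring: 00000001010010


Decoding step by step:
Bits 00 -> H
Bits 00 -> H
Bits 00 -> H
Bits 01 -> G
Bits 01 -> G
Bits 00 -> H
Bits 10 -> F


Decoded message: HHHGGHF


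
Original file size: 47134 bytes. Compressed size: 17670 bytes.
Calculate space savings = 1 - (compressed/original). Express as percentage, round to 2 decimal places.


ratio = compressed/original = 17670/47134 = 0.374889
savings = 1 - ratio = 1 - 0.374889 = 0.625111
as a percentage: 0.625111 * 100 = 62.51%

Space savings = 1 - 17670/47134 = 62.51%


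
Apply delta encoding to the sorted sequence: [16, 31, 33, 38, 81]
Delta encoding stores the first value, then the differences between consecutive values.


First value: 16
Deltas:
  31 - 16 = 15
  33 - 31 = 2
  38 - 33 = 5
  81 - 38 = 43


Delta encoded: [16, 15, 2, 5, 43]


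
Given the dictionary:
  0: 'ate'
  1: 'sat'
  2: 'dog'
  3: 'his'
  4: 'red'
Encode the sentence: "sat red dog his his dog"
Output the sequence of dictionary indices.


Look up each word in the dictionary:
  'sat' -> 1
  'red' -> 4
  'dog' -> 2
  'his' -> 3
  'his' -> 3
  'dog' -> 2

Encoded: [1, 4, 2, 3, 3, 2]


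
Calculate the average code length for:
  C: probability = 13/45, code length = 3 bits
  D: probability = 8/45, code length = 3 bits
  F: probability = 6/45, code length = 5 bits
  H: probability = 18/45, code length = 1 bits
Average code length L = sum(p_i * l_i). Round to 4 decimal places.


Weighted contributions p_i * l_i:
  C: (13/45) * 3 = 39/45
  D: (8/45) * 3 = 24/45
  F: (6/45) * 5 = 30/45
  H: (18/45) * 1 = 18/45
Sum = (39 + 24 + 30 + 18)/45 = 111/45

L = 111/45 = 2.4667 bits/symbol


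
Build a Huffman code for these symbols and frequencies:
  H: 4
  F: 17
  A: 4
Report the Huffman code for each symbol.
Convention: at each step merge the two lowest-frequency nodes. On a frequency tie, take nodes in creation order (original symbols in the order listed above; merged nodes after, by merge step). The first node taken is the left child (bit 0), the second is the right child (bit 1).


Huffman tree construction:
Step 1: Merge H(4) + A(4) = 8
Step 2: Merge (H+A)(8) + F(17) = 25
Read each symbol's code off the tree from the root (left child = 0, right child = 1).

Codes:
  H: 00 (length 2)
  F: 1 (length 1)
  A: 01 (length 2)
Average code length: 33/25 = 1.3200 bits/symbol


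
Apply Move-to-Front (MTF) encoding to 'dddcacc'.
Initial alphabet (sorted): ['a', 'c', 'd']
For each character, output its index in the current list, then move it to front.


MTF encoding:
'd': index 2 in ['a', 'c', 'd'] -> ['d', 'a', 'c']
'd': index 0 in ['d', 'a', 'c'] -> ['d', 'a', 'c']
'd': index 0 in ['d', 'a', 'c'] -> ['d', 'a', 'c']
'c': index 2 in ['d', 'a', 'c'] -> ['c', 'd', 'a']
'a': index 2 in ['c', 'd', 'a'] -> ['a', 'c', 'd']
'c': index 1 in ['a', 'c', 'd'] -> ['c', 'a', 'd']
'c': index 0 in ['c', 'a', 'd'] -> ['c', 'a', 'd']


Output: [2, 0, 0, 2, 2, 1, 0]


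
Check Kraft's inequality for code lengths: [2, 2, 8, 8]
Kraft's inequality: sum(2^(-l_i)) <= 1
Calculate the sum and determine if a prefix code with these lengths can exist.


Sum = 2^(-2) + 2^(-2) + 2^(-8) + 2^(-8)
    = 0.25 + 0.25 + 0.00390625 + 0.00390625
    = 130/256 = 0.5078125
Since 0.5078125 <= 1, Kraft's inequality IS satisfied.
A prefix code with these lengths CAN exist.

Kraft sum = 0.5078125. Satisfied.


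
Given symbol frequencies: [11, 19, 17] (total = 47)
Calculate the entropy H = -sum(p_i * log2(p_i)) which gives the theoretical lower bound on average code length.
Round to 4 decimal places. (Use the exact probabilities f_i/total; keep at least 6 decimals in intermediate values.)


Per-symbol terms -p_i * log2(p_i) with p_i = f_i/47:
  p = 11/47 = 0.234043: log2(p) = -2.095157, -p*log2(p) = 0.490356
  p = 19/47 = 0.404255: log2(p) = -1.306661, -p*log2(p) = 0.528225
  p = 17/47 = 0.361702: log2(p) = -1.467126, -p*log2(p) = 0.530663
H = 0.490356 + 0.528225 + 0.530663 = 1.549244

H = 1.5492 bits/symbol


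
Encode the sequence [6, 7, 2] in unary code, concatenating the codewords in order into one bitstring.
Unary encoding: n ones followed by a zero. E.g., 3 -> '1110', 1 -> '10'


Encode each number as n ones followed by a terminating 0:
  6 -> 1111110 (7 bits)
  7 -> 11111110 (8 bits)
  2 -> 110 (3 bits)
Total length = 7 + 8 + 3 = 18 bits.

Unary([6, 7, 2]) = 111111011111110110 (18 bits)


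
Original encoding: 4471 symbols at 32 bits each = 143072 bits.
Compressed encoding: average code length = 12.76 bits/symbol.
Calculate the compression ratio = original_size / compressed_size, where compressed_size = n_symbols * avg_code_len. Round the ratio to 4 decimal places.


original_size = n_symbols * orig_bits = 4471 * 32 = 143072 bits
compressed_size = n_symbols * avg_code_len = 4471 * 12.76 = 57049.96 bits
ratio = original_size / compressed_size = 143072 / 57049.96 = 2.5078

Compression ratio = 2.5078


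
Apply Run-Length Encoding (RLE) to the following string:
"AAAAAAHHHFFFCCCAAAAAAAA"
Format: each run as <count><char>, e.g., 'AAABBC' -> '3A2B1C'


Scanning runs left to right:
  i=0: run of 'A' x 6 -> '6A'
  i=6: run of 'H' x 3 -> '3H'
  i=9: run of 'F' x 3 -> '3F'
  i=12: run of 'C' x 3 -> '3C'
  i=15: run of 'A' x 8 -> '8A'

RLE = 6A3H3F3C8A
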